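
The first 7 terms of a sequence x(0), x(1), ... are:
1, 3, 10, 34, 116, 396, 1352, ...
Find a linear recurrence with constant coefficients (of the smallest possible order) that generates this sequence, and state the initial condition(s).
Look for the lowest-order linear relation among consecutive terms.
Observation: x(n) - 4·x(n-1) - (-2)·x(n-2) = 0 holds for the shown terms, and no order-1 relation x(n) = α·x(n-1) + β fits.
Check at n=3: 4·10 + (-2)·3 = 34. ✓

x(n) = 4x(n-1) - 2x(n-2), x(0) = 1, x(1) = 3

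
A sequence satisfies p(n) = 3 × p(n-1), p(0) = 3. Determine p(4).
Computing step by step:
p(0) = 3
p(1) = 3 × 3 = 9
p(2) = 3 × 9 = 27
p(3) = 3 × 27 = 81
p(4) = 3 × 81 = 243

243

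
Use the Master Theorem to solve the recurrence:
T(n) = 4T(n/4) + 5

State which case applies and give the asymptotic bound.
Master Theorem template: T(n) = a·T(n/b) + f(n).
Here: a=4, b=4, f(n)=5
Compute log_b(a) = log_4(4) = 1.
f(n) = 5 = O(n^(1-ε)) with ε = 1. Case 1: T(n) = Θ(n^log_b(a)) = Θ(n).

Case 1: T(n) = Θ(n)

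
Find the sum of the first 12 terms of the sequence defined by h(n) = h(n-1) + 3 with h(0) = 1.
Computing the sequence terms: 1, 4, 7, 10, 13, 16, 19, 22, 25, 28, 31, 34
Adding these values together:

210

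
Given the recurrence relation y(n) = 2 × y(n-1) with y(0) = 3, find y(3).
Computing step by step:
y(0) = 3
y(1) = 2 × 3 = 6
y(2) = 2 × 6 = 12
y(3) = 2 × 12 = 24

24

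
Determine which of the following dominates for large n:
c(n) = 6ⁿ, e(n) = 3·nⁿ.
Comparing growth rates:
Growth-rate hierarchy: log n ≺ any polynomial ≺ any exponential cⁿ (c>1) ≺ n! ≺ nⁿ.
super-exponential nⁿ dominates exponential base 6 asymptotically.

e(n) grows faster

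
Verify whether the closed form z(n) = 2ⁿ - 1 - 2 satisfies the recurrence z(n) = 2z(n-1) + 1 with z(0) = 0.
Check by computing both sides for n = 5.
From the recurrence with z(0) = 0:
  z(0) = 0, z(1) = 1, z(2) = 3, z(3) = 7, z(4) = 15, z(5) = 31
  so the recurrence gives z(5) = 31.
From the proposed closed form z(n) = 2ⁿ - 1 - 2:
  z(5) = 29.
The recurrence gives 31 but the closed form gives 29, so the closed form does not satisfy the recurrence.

No, the closed form is incorrect.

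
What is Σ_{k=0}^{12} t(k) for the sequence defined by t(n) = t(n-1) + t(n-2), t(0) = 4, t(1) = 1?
Computing the sequence terms: 4, 1, 5, 6, 11, 17, 28, 45, 73, 118, 191, 309, 500
Adding these values together:

1308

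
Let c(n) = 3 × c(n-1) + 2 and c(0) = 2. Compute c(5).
Computing step by step:
c(0) = 2
c(1) = 3 × 2 + 2 = 8
c(2) = 3 × 8 + 2 = 26
c(3) = 3 × 26 + 2 = 80
c(4) = 3 × 80 + 2 = 242
c(5) = 3 × 242 + 2 = 728

728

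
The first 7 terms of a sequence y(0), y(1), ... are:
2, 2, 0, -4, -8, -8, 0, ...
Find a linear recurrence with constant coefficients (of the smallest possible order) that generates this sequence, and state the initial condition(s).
Look for the lowest-order linear relation among consecutive terms.
Observation: y(n) - 2·y(n-1) - (-2)·y(n-2) = 0 holds for the shown terms, and no order-1 relation y(n) = α·y(n-1) + β fits.
Check at n=3: 2·0 + (-2)·2 = -4. ✓

y(n) = 2y(n-1) - 2y(n-2), y(0) = 2, y(1) = 2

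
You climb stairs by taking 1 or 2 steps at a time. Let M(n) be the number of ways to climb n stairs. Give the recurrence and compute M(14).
Condition on the size of the last step (1 to 2): before it there were n-1, …, n-2 stairs climbed, and these cases are disjoint, so M(n) = M(n-1) + M(n-2) (Fibonacci-type sequence).
Initial conditions by direct count (compositions of i into parts ≤ 2): M(1) = 1; M(2) = 2.
Iterating the recurrence: M(3) = 3, M(4) = 5, M(5) = 8, M(6) = 13, M(7) = 21, M(8) = 34, M(9) = 55, M(10) = 89, M(11) = 144, M(12) = 233, M(13) = 377, M(14) = 610.

M(n) = M(n-1) + M(n-2), M(1) = 1, M(2) = 2; M(14) = 610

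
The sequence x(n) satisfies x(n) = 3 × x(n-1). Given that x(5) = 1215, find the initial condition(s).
In general x(n) = 3ⁿ · x(0). At n = 5: x(0) = x(5) / 3^5 = 1215 / 243 = 5.

x(0) = 5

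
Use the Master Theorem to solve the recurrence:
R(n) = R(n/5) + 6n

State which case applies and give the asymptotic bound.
Master Theorem template: R(n) = a·R(n/b) + f(n).
Here: a=1, b=5, f(n)=6n
Compute log_b(a) = log_5(1) = 0.
f(n) = 6n = Ω(n^(0+ε)) with ε = 1, and the regularity condition holds (a·f(n/b) = (a/b^1)·f(n) with a/b^1 = 5^-1 < 1). Case 3: R(n) = Θ(f(n)) = Θ(n).

Case 3: R(n) = Θ(n)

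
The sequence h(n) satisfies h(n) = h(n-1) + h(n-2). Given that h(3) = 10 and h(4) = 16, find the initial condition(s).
Work backwards using h(k) = h(k+2) - h(k+1):
h(2) = h(4) - h(3) = 16 - 10 = 6
h(1) = h(3) - h(2) = 10 - 6 = 4
h(0) = h(2) - h(1) = 6 - 4 = 2

h(0) = 2, h(1) = 4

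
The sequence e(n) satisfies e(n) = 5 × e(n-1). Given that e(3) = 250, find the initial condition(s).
In general e(n) = 5ⁿ · e(0). At n = 3: e(0) = e(3) / 5^3 = 250 / 125 = 2.

e(0) = 2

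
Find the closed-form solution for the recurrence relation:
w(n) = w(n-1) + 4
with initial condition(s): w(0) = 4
Recurrence: w(n) = w(n-1) + 4, initial: w(0) = 4.
Each step adds 4, so w(n) = w(0) + 4n = 4n + 4.

w(n) = 4n + 4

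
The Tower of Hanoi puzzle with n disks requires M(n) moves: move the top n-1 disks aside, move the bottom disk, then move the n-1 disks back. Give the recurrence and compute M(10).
Moving n disks = move the top n-1 disks aside (M(n-1) moves) + move the largest disk (1 move) + move the n-1 disks back on top (M(n-1) moves), so M(n) = 2M(n-1) + 1, with M(1) = 1 (a single disk takes one move).
First terms: 1, 3, 7, 15, 31, 63, … — each is one less than a power of 2. Indeed M(n) + 1 = 2(M(n-1) + 1) with M(1) + 1 = 2, so M(n) + 1 = 2ⁿ and M(n) = 2ⁿ - 1.
Hence M(10) = 2^10 - 1 = 1024 - 1 = 1023.

M(n) = 2M(n-1) + 1, M(1) = 1; M(10) = 1023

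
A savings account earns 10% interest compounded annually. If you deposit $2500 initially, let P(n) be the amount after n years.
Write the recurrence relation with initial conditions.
Each year the balance grows by 10%, i.e. is multiplied by 1 + 10/100 = 1.1, so P(n) = 1.1 × P(n-1). The initial deposit gives P(0) = 2500.
Unrolling gives the closed form P(n) = 2500 × (1.1)ⁿ.

P(n) = 1.1 × P(n-1), P(0) = 2500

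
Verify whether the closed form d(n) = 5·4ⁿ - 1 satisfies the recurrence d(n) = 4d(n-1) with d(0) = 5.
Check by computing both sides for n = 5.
From the recurrence with d(0) = 5:
  d(0) = 5, d(1) = 20, d(2) = 80, d(3) = 320, d(4) = 1280, d(5) = 5120
  so the recurrence gives d(5) = 5120.
From the proposed closed form d(n) = 5·4ⁿ - 1:
  d(5) = 5119.
The recurrence gives 5120 but the closed form gives 5119, so the closed form does not satisfy the recurrence.

No, the closed form is incorrect.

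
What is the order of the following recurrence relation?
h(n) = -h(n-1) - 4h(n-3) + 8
The order is the largest lag k for which h(n-k) appears. Here the deepest term is h(n-3) (the 8 term is non-homogeneous and does not affect the order), so the order is 3.

Order 3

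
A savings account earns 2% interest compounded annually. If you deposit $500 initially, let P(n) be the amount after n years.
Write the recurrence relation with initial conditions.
Each year the balance grows by 2%, i.e. is multiplied by 1 + 2/100 = 1.02, so P(n) = 1.02 × P(n-1). The initial deposit gives P(0) = 500.
Unrolling gives the closed form P(n) = 500 × (1.02)ⁿ.

P(n) = 1.02 × P(n-1), P(0) = 500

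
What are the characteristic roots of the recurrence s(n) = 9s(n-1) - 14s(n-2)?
Substitute s(n) = rⁿ and divide through by rⁿ⁻²: r² - 9r + 14 = 0
Factor: (r - 7)(r - 2) = 0, so r = 7, 2.
General solution: s(n) = A·7ⁿ + B·2ⁿ

Characteristic: r² - 9r + 14 = 0, Roots: r = 7, 2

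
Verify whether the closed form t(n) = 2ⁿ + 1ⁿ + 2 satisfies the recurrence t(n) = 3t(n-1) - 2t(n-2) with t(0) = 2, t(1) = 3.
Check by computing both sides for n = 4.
From the recurrence with t(0) = 2, t(1) = 3:
  t(0) = 2, t(1) = 3, t(2) = 5, t(3) = 9, t(4) = 17
  so the recurrence gives t(4) = 17.
From the proposed closed form t(n) = 2ⁿ + 1ⁿ + 2:
  t(4) = 19.
The recurrence gives 17 but the closed form gives 19, so the closed form does not satisfy the recurrence.

No, the closed form is incorrect.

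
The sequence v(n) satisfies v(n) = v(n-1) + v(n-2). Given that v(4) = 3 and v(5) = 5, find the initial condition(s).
Work backwards using v(k) = v(k+2) - v(k+1):
v(3) = v(5) - v(4) = 5 - 3 = 2
v(2) = v(4) - v(3) = 3 - 2 = 1
v(1) = v(3) - v(2) = 2 - 1 = 1
v(0) = v(2) - v(1) = 1 - 1 = 0

v(0) = 0, v(1) = 1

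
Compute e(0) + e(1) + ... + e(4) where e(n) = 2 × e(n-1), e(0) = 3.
Computing the sequence terms: 3, 6, 12, 24, 48
Adding these values together:

93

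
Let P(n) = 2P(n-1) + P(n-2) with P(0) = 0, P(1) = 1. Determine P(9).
Computing the sequence terms:
0, 1, 2, 5, 12, 29, 70, 169, 408, 985

985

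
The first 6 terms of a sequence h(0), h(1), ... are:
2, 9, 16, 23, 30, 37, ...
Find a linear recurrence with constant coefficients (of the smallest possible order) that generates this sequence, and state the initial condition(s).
Look for the lowest-order linear relation among consecutive terms.
Observation: consecutive differences are constant (= 7).
Check at n=2: 1·9 + 7 = 16. ✓

h(n) = h(n-1) + 7, h(0) = 2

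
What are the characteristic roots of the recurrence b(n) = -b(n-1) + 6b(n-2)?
Substitute b(n) = rⁿ and divide through by rⁿ⁻²: r² + r - 6 = 0
Factor: (r + 3)(r - 2) = 0, so r = -3, 2.
General solution: b(n) = A·(-3)ⁿ + B·2ⁿ

Characteristic: r² + r - 6 = 0, Roots: r = -3, 2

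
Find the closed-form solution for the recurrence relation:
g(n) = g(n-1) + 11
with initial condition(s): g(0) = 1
Recurrence: g(n) = g(n-1) + 11, initial: g(0) = 1.
Each step adds 11, so g(n) = g(0) + 11n = 11n + 1.

g(n) = 11n + 1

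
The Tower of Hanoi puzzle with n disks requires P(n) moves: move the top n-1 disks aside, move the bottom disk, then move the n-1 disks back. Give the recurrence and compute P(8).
Moving n disks = move the top n-1 disks aside (P(n-1) moves) + move the largest disk (1 move) + move the n-1 disks back on top (P(n-1) moves), so P(n) = 2P(n-1) + 1, with P(1) = 1 (a single disk takes one move).
First terms: 1, 3, 7, 15, 31, 63, … — each is one less than a power of 2. Indeed P(n) + 1 = 2(P(n-1) + 1) with P(1) + 1 = 2, so P(n) + 1 = 2ⁿ and P(n) = 2ⁿ - 1.
Hence P(8) = 2^8 - 1 = 256 - 1 = 255.

P(n) = 2P(n-1) + 1, P(1) = 1; P(8) = 255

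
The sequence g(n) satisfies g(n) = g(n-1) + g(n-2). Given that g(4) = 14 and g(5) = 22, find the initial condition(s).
Work backwards using g(k) = g(k+2) - g(k+1):
g(3) = g(5) - g(4) = 22 - 14 = 8
g(2) = g(4) - g(3) = 14 - 8 = 6
g(1) = g(3) - g(2) = 8 - 6 = 2
g(0) = g(2) - g(1) = 6 - 2 = 4

g(0) = 4, g(1) = 2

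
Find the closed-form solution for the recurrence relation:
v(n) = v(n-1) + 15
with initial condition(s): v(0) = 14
Recurrence: v(n) = v(n-1) + 15, initial: v(0) = 14.
Each step adds 15, so v(n) = v(0) + 15n = 15n + 14.

v(n) = 15n + 14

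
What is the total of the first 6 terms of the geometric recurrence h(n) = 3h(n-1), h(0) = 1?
Computing the sequence terms: 1, 3, 9, 27, 81, 243
Adding these values together:

364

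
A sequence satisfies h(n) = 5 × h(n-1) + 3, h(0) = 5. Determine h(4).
Computing step by step:
h(0) = 5
h(1) = 5 × 5 + 3 = 28
h(2) = 5 × 28 + 3 = 143
h(3) = 5 × 143 + 3 = 718
h(4) = 5 × 718 + 3 = 3593

3593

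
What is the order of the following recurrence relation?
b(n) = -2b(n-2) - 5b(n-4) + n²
The order is the largest lag k for which b(n-k) appears. Here the deepest term is b(n-4) (the n² term is non-homogeneous and does not affect the order), so the order is 4.

Order 4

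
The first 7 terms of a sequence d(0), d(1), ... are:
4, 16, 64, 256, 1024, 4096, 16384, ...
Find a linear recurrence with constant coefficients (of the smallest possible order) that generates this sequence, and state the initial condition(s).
Look for the lowest-order linear relation among consecutive terms.
Observation: each term is 4× the previous.
Check at n=2: 4·16 = 64. ✓

d(n) = 4 × d(n-1), d(0) = 4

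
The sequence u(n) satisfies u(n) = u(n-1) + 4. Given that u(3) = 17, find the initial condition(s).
u(3) = u(0) + 3·4, so u(0) = 17 - 12 = 5.

u(0) = 5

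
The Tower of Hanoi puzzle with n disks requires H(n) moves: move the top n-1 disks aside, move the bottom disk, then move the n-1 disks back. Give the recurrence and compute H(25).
Moving n disks = move the top n-1 disks aside (H(n-1) moves) + move the largest disk (1 move) + move the n-1 disks back on top (H(n-1) moves), so H(n) = 2H(n-1) + 1, with H(1) = 1 (a single disk takes one move).
First terms: 1, 3, 7, 15, 31, 63, … — each is one less than a power of 2. Indeed H(n) + 1 = 2(H(n-1) + 1) with H(1) + 1 = 2, so H(n) + 1 = 2ⁿ and H(n) = 2ⁿ - 1.
Hence H(25) = 2^25 - 1 = 33554432 - 1 = 33554431.

H(n) = 2H(n-1) + 1, H(1) = 1; H(25) = 33554431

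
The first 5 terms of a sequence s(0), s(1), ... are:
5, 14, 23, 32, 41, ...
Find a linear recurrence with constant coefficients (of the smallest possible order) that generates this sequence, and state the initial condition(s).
Look for the lowest-order linear relation among consecutive terms.
Observation: consecutive differences are constant (= 9).
Check at n=2: 1·14 + 9 = 23. ✓

s(n) = s(n-1) + 9, s(0) = 5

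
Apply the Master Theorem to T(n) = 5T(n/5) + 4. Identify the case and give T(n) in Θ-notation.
Master Theorem template: T(n) = a·T(n/b) + f(n).
Here: a=5, b=5, f(n)=4
Compute log_b(a) = log_5(5) = 1.
f(n) = 4 = O(n^(1-ε)) with ε = 1. Case 1: T(n) = Θ(n^log_b(a)) = Θ(n).

Case 1: T(n) = Θ(n)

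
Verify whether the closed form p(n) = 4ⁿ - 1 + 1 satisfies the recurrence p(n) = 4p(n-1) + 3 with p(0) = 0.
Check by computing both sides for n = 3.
From the recurrence with p(0) = 0:
  p(0) = 0, p(1) = 3, p(2) = 15, p(3) = 63
  so the recurrence gives p(3) = 63.
From the proposed closed form p(n) = 4ⁿ - 1 + 1:
  p(3) = 64.
The recurrence gives 63 but the closed form gives 64, so the closed form does not satisfy the recurrence.

No, the closed form is incorrect.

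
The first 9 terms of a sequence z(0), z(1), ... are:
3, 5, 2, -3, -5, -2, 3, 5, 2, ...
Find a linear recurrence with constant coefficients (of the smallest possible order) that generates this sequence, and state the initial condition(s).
Look for the lowest-order linear relation among consecutive terms.
Observation: z(n) - 1·z(n-1) - (-1)·z(n-2) = 0 holds for the shown terms, and no order-1 relation z(n) = α·z(n-1) + β fits.
Check at n=3: 1·2 + (-1)·5 = -3. ✓

z(n) = z(n-1) - z(n-2), z(0) = 3, z(1) = 5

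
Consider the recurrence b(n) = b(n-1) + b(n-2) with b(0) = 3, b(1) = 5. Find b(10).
Computing the sequence terms:
3, 5, 8, 13, 21, 34, 55, 89, 144, 233, 377

377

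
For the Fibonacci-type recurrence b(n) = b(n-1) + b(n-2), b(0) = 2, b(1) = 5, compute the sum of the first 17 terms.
Computing the sequence terms: 2, 5, 7, 12, 19, 31, 50, 81, 131, 212, 343, 555, 898, 1453, 2351, 3804, 6155
Adding these values together:

16109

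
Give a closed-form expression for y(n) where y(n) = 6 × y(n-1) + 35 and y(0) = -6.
Recurrence: y(n) = 6 × y(n-1) + 35, initial: y(0) = -6.
Try y(n) = A·6ⁿ + C. Substituting: A·6ⁿ + C = 6(A·6ⁿ⁻¹ + C) + 35 = A·6ⁿ + 6C + 35, so C = 6C + 35, giving C = -7. Then y(0) = A - 7 = -6 gives A = 1.

y(n) = 6ⁿ - 7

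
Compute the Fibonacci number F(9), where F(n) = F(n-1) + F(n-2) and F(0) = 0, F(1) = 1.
Computing the sequence terms:
0, 1, 1, 2, 3, 5, 8, 13, 21, 34

34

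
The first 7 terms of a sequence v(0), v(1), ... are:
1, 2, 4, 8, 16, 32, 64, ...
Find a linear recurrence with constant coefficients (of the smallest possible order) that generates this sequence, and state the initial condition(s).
Look for the lowest-order linear relation among consecutive terms.
Observation: each term is 2× the previous.
Check at n=2: 2·2 = 4. ✓

v(n) = 2 × v(n-1), v(0) = 1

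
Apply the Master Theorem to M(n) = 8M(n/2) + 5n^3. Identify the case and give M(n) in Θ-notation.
Master Theorem template: M(n) = a·M(n/b) + f(n).
Here: a=8, b=2, f(n)=5n^3
Compute log_b(a) = log_2(8) = 3.
f(n) = 5n^3 = Θ(n^3). Case 2: M(n) = Θ(n^3 log n).

Case 2: M(n) = Θ(n^3 log n)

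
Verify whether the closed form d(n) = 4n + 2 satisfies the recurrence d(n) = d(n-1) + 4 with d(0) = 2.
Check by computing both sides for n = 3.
From the recurrence with d(0) = 2:
  d(0) = 2, d(1) = 6, d(2) = 10, d(3) = 14
  so the recurrence gives d(3) = 14.
From the proposed closed form d(n) = 4n + 2:
  d(3) = 14.
Both sides give 14 at n = 3, and the initial condition(s) match, so the closed form is consistent.

Yes, the closed form is correct.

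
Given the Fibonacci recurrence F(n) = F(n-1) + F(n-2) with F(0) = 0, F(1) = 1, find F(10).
Computing the sequence terms:
0, 1, 1, 2, 3, 5, 8, 13, 21, 34, 55

55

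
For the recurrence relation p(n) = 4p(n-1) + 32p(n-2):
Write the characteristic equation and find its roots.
Substitute p(n) = rⁿ and divide through by rⁿ⁻²: r² - 4r - 32 = 0
Factor: (r + 4)(r - 8) = 0, so r = -4, 8.
General solution: p(n) = A·(-4)ⁿ + B·8ⁿ

Characteristic: r² - 4r - 32 = 0, Roots: r = -4, 8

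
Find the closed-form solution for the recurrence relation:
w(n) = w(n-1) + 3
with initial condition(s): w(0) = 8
Recurrence: w(n) = w(n-1) + 3, initial: w(0) = 8.
Each step adds 3, so w(n) = w(0) + 3n = 3n + 8.

w(n) = 3n + 8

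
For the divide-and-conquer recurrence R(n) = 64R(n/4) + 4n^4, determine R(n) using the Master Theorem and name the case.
Master Theorem template: R(n) = a·R(n/b) + f(n).
Here: a=64, b=4, f(n)=4n^4
Compute log_b(a) = log_4(64) = 3.
f(n) = 4n^4 = Ω(n^(3+ε)) with ε = 1, and the regularity condition holds (a·f(n/b) = (a/b^4)·f(n) with a/b^4 = 4^-1 < 1). Case 3: R(n) = Θ(f(n)) = Θ(n^4).

Case 3: R(n) = Θ(n^4)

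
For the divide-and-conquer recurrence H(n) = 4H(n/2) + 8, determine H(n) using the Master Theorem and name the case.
Master Theorem template: H(n) = a·H(n/b) + f(n).
Here: a=4, b=2, f(n)=8
Compute log_b(a) = log_2(4) = 2.
f(n) = 8 = O(n^(2-ε)) with ε = 2. Case 1: H(n) = Θ(n^log_b(a)) = Θ(n^2).

Case 1: H(n) = Θ(n^2)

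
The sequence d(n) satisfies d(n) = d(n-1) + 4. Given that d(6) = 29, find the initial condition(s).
d(6) = d(0) + 6·4, so d(0) = 29 - 24 = 5.

d(0) = 5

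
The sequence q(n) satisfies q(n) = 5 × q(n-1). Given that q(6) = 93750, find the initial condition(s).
In general q(n) = 5ⁿ · q(0). At n = 6: q(0) = q(6) / 5^6 = 93750 / 15625 = 6.

q(0) = 6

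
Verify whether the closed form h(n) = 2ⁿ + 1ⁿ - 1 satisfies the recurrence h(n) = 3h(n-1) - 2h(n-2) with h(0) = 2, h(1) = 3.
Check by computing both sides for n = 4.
From the recurrence with h(0) = 2, h(1) = 3:
  h(0) = 2, h(1) = 3, h(2) = 5, h(3) = 9, h(4) = 17
  so the recurrence gives h(4) = 17.
From the proposed closed form h(n) = 2ⁿ + 1ⁿ - 1:
  h(4) = 16.
The recurrence gives 17 but the closed form gives 16, so the closed form does not satisfy the recurrence.

No, the closed form is incorrect.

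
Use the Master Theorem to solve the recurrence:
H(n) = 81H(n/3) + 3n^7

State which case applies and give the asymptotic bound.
Master Theorem template: H(n) = a·H(n/b) + f(n).
Here: a=81, b=3, f(n)=3n^7
Compute log_b(a) = log_3(81) = 4.
f(n) = 3n^7 = Ω(n^(4+ε)) with ε = 3, and the regularity condition holds (a·f(n/b) = (a/b^7)·f(n) with a/b^7 = 3^-3 < 1). Case 3: H(n) = Θ(f(n)) = Θ(n^7).

Case 3: H(n) = Θ(n^7)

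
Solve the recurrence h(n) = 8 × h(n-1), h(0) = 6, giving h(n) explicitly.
Recurrence: h(n) = 8 × h(n-1), initial: h(0) = 6.
Each term is 8 times the previous, so this is geometric with ratio 8. After n steps: h(n) = h(0)·8ⁿ = 6·8ⁿ.

h(n) = 6·8ⁿ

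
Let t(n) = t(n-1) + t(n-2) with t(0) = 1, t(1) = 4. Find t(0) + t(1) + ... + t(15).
Computing the sequence terms: 1, 4, 5, 9, 14, 23, 37, 60, 97, 157, 254, 411, 665, 1076, 1741, 2817
Adding these values together:

7371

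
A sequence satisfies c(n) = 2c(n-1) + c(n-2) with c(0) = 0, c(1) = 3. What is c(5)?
Computing the sequence terms:
0, 3, 6, 15, 36, 87

87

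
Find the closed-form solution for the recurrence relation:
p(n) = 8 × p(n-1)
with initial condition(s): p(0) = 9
Recurrence: p(n) = 8 × p(n-1), initial: p(0) = 9.
Each term is 8 times the previous, so this is geometric with ratio 8. After n steps: p(n) = p(0)·8ⁿ = 9·8ⁿ.

p(n) = 9·8ⁿ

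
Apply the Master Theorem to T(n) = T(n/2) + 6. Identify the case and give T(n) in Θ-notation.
Master Theorem template: T(n) = a·T(n/b) + f(n).
Here: a=1, b=2, f(n)=6
Compute log_b(a) = log_2(1) = 0.
f(n) = 6 = Θ(1). Case 2: T(n) = Θ(log n).

Case 2: T(n) = Θ(log n)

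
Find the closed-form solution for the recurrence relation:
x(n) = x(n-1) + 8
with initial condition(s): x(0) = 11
Recurrence: x(n) = x(n-1) + 8, initial: x(0) = 11.
Each step adds 8, so x(n) = x(0) + 8n = 8n + 11.

x(n) = 8n + 11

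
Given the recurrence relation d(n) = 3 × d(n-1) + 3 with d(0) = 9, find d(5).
Computing step by step:
d(0) = 9
d(1) = 3 × 9 + 3 = 30
d(2) = 3 × 30 + 3 = 93
d(3) = 3 × 93 + 3 = 282
d(4) = 3 × 282 + 3 = 849
d(5) = 3 × 849 + 3 = 2550

2550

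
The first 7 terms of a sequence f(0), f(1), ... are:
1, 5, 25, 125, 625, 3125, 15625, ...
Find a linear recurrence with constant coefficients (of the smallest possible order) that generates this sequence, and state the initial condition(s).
Look for the lowest-order linear relation among consecutive terms.
Observation: each term is 5× the previous.
Check at n=2: 5·5 = 25. ✓

f(n) = 5 × f(n-1), f(0) = 1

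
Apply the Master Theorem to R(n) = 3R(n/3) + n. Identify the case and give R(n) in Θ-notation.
Master Theorem template: R(n) = a·R(n/b) + f(n).
Here: a=3, b=3, f(n)=n
Compute log_b(a) = log_3(3) = 1.
f(n) = n = Θ(n). Case 2: R(n) = Θ(n log n).

Case 2: R(n) = Θ(n log n)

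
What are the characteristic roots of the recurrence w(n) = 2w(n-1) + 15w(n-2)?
Substitute w(n) = rⁿ and divide through by rⁿ⁻²: r² - 2r - 15 = 0
Factor: (r + 3)(r - 5) = 0, so r = -3, 5.
General solution: w(n) = A·(-3)ⁿ + B·5ⁿ

Characteristic: r² - 2r - 15 = 0, Roots: r = -3, 5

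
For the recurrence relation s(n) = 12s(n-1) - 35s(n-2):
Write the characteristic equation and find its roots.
Substitute s(n) = rⁿ and divide through by rⁿ⁻²: r² - 12r + 35 = 0
Factor: (r - 5)(r - 7) = 0, so r = 5, 7.
General solution: s(n) = A·5ⁿ + B·7ⁿ

Characteristic: r² - 12r + 35 = 0, Roots: r = 5, 7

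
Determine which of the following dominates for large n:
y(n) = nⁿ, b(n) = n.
Comparing growth rates:
Growth-rate hierarchy: log n ≺ any polynomial ≺ any exponential cⁿ (c>1) ≺ n! ≺ nⁿ.
super-exponential nⁿ dominates polynomial degree 1 asymptotically.

y(n) grows faster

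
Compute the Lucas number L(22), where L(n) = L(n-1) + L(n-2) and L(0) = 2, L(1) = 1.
Computing the sequence terms:
2, 1, 3, 4, 7, 11, 18, 29, 47, 76, 123, 199, 322, 521, 843, 1364, 2207, 3571, 5778, 9349, 15127, 24476, 39603

39603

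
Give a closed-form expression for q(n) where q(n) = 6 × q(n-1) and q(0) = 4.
Recurrence: q(n) = 6 × q(n-1), initial: q(0) = 4.
Each term is 6 times the previous, so this is geometric with ratio 6. After n steps: q(n) = q(0)·6ⁿ = 4·6ⁿ.

q(n) = 4·6ⁿ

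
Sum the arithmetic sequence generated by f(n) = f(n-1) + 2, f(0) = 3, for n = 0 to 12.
Computing the sequence terms: 3, 5, 7, 9, 11, 13, 15, 17, 19, 21, 23, 25, 27
Adding these values together:

195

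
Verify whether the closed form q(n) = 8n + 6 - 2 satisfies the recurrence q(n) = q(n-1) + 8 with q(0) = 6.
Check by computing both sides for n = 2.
From the recurrence with q(0) = 6:
  q(0) = 6, q(1) = 14, q(2) = 22
  so the recurrence gives q(2) = 22.
From the proposed closed form q(n) = 8n + 6 - 2:
  q(2) = 20.
The recurrence gives 22 but the closed form gives 20, so the closed form does not satisfy the recurrence.

No, the closed form is incorrect.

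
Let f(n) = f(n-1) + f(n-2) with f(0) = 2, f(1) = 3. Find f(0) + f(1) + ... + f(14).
Computing the sequence terms: 2, 3, 5, 8, 13, 21, 34, 55, 89, 144, 233, 377, 610, 987, 1597
Adding these values together:

4178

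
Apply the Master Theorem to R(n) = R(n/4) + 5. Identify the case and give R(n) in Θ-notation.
Master Theorem template: R(n) = a·R(n/b) + f(n).
Here: a=1, b=4, f(n)=5
Compute log_b(a) = log_4(1) = 0.
f(n) = 5 = Θ(1). Case 2: R(n) = Θ(log n).

Case 2: R(n) = Θ(log n)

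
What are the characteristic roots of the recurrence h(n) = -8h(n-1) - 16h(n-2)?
Substitute h(n) = rⁿ and divide through by rⁿ⁻²: r² + 8r + 16 = 0
Factor: (r + 4)² = 0, so r = -4 (double root).
General solution: h(n) = (A + Bn)·(-4)ⁿ

Characteristic: r² + 8r + 16 = 0, Roots: r = -4 (double root)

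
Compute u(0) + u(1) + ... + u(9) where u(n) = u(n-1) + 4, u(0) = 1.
Computing the sequence terms: 1, 5, 9, 13, 17, 21, 25, 29, 33, 37
Adding these values together:

190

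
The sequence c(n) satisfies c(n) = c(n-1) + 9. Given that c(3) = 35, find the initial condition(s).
c(3) = c(0) + 3·9, so c(0) = 35 - 27 = 8.

c(0) = 8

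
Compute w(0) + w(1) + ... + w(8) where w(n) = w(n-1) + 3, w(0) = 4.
Computing the sequence terms: 4, 7, 10, 13, 16, 19, 22, 25, 28
Adding these values together:

144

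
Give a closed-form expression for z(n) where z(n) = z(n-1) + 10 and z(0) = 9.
Recurrence: z(n) = z(n-1) + 10, initial: z(0) = 9.
Each step adds 10, so z(n) = z(0) + 10n = 10n + 9.

z(n) = 10n + 9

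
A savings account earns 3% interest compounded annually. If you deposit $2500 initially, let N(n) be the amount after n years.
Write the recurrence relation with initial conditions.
Each year the balance grows by 3%, i.e. is multiplied by 1 + 3/100 = 1.03, so N(n) = 1.03 × N(n-1). The initial deposit gives N(0) = 2500.
Unrolling gives the closed form N(n) = 2500 × (1.03)ⁿ.

N(n) = 1.03 × N(n-1), N(0) = 2500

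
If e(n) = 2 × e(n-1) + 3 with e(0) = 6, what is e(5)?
Computing step by step:
e(0) = 6
e(1) = 2 × 6 + 3 = 15
e(2) = 2 × 15 + 3 = 33
e(3) = 2 × 33 + 3 = 69
e(4) = 2 × 69 + 3 = 141
e(5) = 2 × 141 + 3 = 285

285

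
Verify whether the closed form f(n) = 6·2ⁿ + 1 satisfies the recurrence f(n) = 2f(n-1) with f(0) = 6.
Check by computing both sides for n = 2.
From the recurrence with f(0) = 6:
  f(0) = 6, f(1) = 12, f(2) = 24
  so the recurrence gives f(2) = 24.
From the proposed closed form f(n) = 6·2ⁿ + 1:
  f(2) = 25.
The recurrence gives 24 but the closed form gives 25, so the closed form does not satisfy the recurrence.

No, the closed form is incorrect.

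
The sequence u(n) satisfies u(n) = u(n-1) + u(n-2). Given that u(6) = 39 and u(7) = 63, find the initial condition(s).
Work backwards using u(k) = u(k+2) - u(k+1):
u(5) = u(7) - u(6) = 63 - 39 = 24
u(4) = u(6) - u(5) = 39 - 24 = 15
u(3) = u(5) - u(4) = 24 - 15 = 9
u(2) = u(4) - u(3) = 15 - 9 = 6
u(1) = u(3) - u(2) = 9 - 6 = 3
u(0) = u(2) - u(1) = 6 - 3 = 3

u(0) = 3, u(1) = 3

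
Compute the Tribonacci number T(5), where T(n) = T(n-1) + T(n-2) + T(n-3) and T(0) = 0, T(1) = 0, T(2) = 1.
Computing the sequence terms:
0, 0, 1, 1, 2, 4

4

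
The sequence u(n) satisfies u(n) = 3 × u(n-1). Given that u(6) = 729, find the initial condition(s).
In general u(n) = 3ⁿ · u(0). At n = 6: u(0) = u(6) / 3^6 = 729 / 729 = 1.

u(0) = 1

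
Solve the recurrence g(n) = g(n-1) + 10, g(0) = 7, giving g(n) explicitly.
Recurrence: g(n) = g(n-1) + 10, initial: g(0) = 7.
Each step adds 10, so g(n) = g(0) + 10n = 10n + 7.

g(n) = 10n + 7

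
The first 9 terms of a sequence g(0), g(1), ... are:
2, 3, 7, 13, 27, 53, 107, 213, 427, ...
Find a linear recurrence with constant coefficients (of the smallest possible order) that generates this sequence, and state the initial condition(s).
Look for the lowest-order linear relation among consecutive terms.
Observation: g(n) - 1·g(n-1) - (2)·g(n-2) = 0 holds for the shown terms, and no order-1 relation g(n) = α·g(n-1) + β fits.
Check at n=3: 1·7 + (2)·3 = 13. ✓

g(n) = g(n-1) + 2g(n-2), g(0) = 2, g(1) = 3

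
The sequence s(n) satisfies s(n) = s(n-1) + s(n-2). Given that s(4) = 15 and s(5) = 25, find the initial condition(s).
Work backwards using s(k) = s(k+2) - s(k+1):
s(3) = s(5) - s(4) = 25 - 15 = 10
s(2) = s(4) - s(3) = 15 - 10 = 5
s(1) = s(3) - s(2) = 10 - 5 = 5
s(0) = s(2) - s(1) = 5 - 5 = 0

s(0) = 0, s(1) = 5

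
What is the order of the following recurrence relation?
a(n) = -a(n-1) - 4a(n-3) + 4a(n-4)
The order is the largest lag k for which a(n-k) appears. Here the deepest term is a(n-4), so the order is 4.

Order 4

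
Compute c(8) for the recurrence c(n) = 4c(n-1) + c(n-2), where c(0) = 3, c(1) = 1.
Computing the sequence terms:
3, 1, 7, 29, 123, 521, 2207, 9349, 39603

39603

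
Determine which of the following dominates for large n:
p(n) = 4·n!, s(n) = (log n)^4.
Comparing growth rates:
Growth-rate hierarchy: log n ≺ any polynomial ≺ any exponential cⁿ (c>1) ≺ n! ≺ nⁿ.
factorial dominates polylogarithmic (log n)^4 asymptotically.

p(n) grows faster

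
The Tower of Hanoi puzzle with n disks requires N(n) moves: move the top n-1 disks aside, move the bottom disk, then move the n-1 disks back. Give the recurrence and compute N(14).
Moving n disks = move the top n-1 disks aside (N(n-1) moves) + move the largest disk (1 move) + move the n-1 disks back on top (N(n-1) moves), so N(n) = 2N(n-1) + 1, with N(1) = 1 (a single disk takes one move).
First terms: 1, 3, 7, 15, 31, 63, … — each is one less than a power of 2. Indeed N(n) + 1 = 2(N(n-1) + 1) with N(1) + 1 = 2, so N(n) + 1 = 2ⁿ and N(n) = 2ⁿ - 1.
Hence N(14) = 2^14 - 1 = 16384 - 1 = 16383.

N(n) = 2N(n-1) + 1, N(1) = 1; N(14) = 16383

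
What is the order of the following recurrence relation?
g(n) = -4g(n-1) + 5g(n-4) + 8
The order is the largest lag k for which g(n-k) appears. Here the deepest term is g(n-4) (the 8 term is non-homogeneous and does not affect the order), so the order is 4.

Order 4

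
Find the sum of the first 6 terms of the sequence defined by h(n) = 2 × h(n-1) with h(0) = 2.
Computing the sequence terms: 2, 4, 8, 16, 32, 64
Adding these values together:

126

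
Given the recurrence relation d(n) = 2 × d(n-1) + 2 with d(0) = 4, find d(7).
Computing step by step:
d(0) = 4
d(1) = 2 × 4 + 2 = 10
d(2) = 2 × 10 + 2 = 22
d(3) = 2 × 22 + 2 = 46
d(4) = 2 × 46 + 2 = 94
d(5) = 2 × 94 + 2 = 190
d(6) = 2 × 190 + 2 = 382
d(7) = 2 × 382 + 2 = 766

766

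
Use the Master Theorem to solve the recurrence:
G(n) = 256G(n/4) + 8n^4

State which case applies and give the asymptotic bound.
Master Theorem template: G(n) = a·G(n/b) + f(n).
Here: a=256, b=4, f(n)=8n^4
Compute log_b(a) = log_4(256) = 4.
f(n) = 8n^4 = Θ(n^4). Case 2: G(n) = Θ(n^4 log n).

Case 2: G(n) = Θ(n^4 log n)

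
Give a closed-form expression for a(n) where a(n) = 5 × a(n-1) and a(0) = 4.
Recurrence: a(n) = 5 × a(n-1), initial: a(0) = 4.
Each term is 5 times the previous, so this is geometric with ratio 5. After n steps: a(n) = a(0)·5ⁿ = 4·5ⁿ.

a(n) = 4·5ⁿ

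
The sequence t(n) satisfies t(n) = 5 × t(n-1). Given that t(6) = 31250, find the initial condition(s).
In general t(n) = 5ⁿ · t(0). At n = 6: t(0) = t(6) / 5^6 = 31250 / 15625 = 2.

t(0) = 2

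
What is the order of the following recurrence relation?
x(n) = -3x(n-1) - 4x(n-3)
The order is the largest lag k for which x(n-k) appears. Here the deepest term is x(n-3), so the order is 3.

Order 3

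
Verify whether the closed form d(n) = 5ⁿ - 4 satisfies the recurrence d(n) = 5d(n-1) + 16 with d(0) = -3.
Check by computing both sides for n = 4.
From the recurrence with d(0) = -3:
  d(0) = -3, d(1) = 1, d(2) = 21, d(3) = 121, d(4) = 621
  so the recurrence gives d(4) = 621.
From the proposed closed form d(n) = 5ⁿ - 4:
  d(4) = 621.
Both sides give 621 at n = 4, and the initial condition(s) match, so the closed form is consistent.

Yes, the closed form is correct.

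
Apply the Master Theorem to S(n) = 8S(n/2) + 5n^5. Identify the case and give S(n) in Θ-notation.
Master Theorem template: S(n) = a·S(n/b) + f(n).
Here: a=8, b=2, f(n)=5n^5
Compute log_b(a) = log_2(8) = 3.
f(n) = 5n^5 = Ω(n^(3+ε)) with ε = 2, and the regularity condition holds (a·f(n/b) = (a/b^5)·f(n) with a/b^5 = 2^-2 < 1). Case 3: S(n) = Θ(f(n)) = Θ(n^5).

Case 3: S(n) = Θ(n^5)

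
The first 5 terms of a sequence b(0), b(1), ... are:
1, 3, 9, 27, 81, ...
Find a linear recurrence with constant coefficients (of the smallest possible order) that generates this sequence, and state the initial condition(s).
Look for the lowest-order linear relation among consecutive terms.
Observation: each term is 3× the previous.
Check at n=2: 3·3 = 9. ✓

b(n) = 3 × b(n-1), b(0) = 1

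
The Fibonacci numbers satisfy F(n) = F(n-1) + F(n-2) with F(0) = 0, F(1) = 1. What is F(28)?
Computing the sequence terms:
0, 1, 1, 2, 3, 5, 8, 13, 21, 34, 55, 89, 144, 233, 377, 610, 987, 1597, 2584, 4181, 6765, 10946, 17711, 28657, 46368, 75025, 121393, 196418, 317811

317811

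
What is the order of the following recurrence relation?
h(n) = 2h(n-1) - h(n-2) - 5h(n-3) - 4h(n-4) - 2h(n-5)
The order is the largest lag k for which h(n-k) appears. Here the deepest term is h(n-5), so the order is 5.

Order 5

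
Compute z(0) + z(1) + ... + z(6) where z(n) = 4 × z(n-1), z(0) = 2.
Computing the sequence terms: 2, 8, 32, 128, 512, 2048, 8192
Adding these values together:

10922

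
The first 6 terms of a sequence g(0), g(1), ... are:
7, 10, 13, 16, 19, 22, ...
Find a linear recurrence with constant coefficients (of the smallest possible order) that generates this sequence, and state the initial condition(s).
Look for the lowest-order linear relation among consecutive terms.
Observation: consecutive differences are constant (= 3).
Check at n=2: 1·10 + 3 = 13. ✓

g(n) = g(n-1) + 3, g(0) = 7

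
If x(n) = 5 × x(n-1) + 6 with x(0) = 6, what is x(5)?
Computing step by step:
x(0) = 6
x(1) = 5 × 6 + 6 = 36
x(2) = 5 × 36 + 6 = 186
x(3) = 5 × 186 + 6 = 936
x(4) = 5 × 936 + 6 = 4686
x(5) = 5 × 4686 + 6 = 23436

23436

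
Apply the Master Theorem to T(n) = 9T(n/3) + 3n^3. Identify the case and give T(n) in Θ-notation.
Master Theorem template: T(n) = a·T(n/b) + f(n).
Here: a=9, b=3, f(n)=3n^3
Compute log_b(a) = log_3(9) = 2.
f(n) = 3n^3 = Ω(n^(2+ε)) with ε = 1, and the regularity condition holds (a·f(n/b) = (a/b^3)·f(n) with a/b^3 = 3^-1 < 1). Case 3: T(n) = Θ(f(n)) = Θ(n^3).

Case 3: T(n) = Θ(n^3)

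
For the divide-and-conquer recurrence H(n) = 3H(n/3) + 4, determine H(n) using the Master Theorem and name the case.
Master Theorem template: H(n) = a·H(n/b) + f(n).
Here: a=3, b=3, f(n)=4
Compute log_b(a) = log_3(3) = 1.
f(n) = 4 = O(n^(1-ε)) with ε = 1. Case 1: H(n) = Θ(n^log_b(a)) = Θ(n).

Case 1: H(n) = Θ(n)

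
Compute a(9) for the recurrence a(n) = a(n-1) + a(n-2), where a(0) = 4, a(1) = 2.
Computing the sequence terms:
4, 2, 6, 8, 14, 22, 36, 58, 94, 152

152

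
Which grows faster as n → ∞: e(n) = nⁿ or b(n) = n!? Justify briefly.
Comparing growth rates:
Growth-rate hierarchy: log n ≺ any polynomial ≺ any exponential cⁿ (c>1) ≺ n! ≺ nⁿ.
super-exponential nⁿ dominates factorial asymptotically.

e(n) grows faster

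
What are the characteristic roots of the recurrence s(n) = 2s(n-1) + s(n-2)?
Substitute s(n) = rⁿ and divide through by rⁿ⁻²: r² - 2r - 1 = 0
Discriminant: 2² + 4·1 = 8, not a perfect square, so by the quadratic formula r = (2 ± √8)/2.
General solution: s(n) = A·r₁ⁿ + B·r₂ⁿ where r₁,r₂ = (2 ± √8)/2

Characteristic: r² - 2r - 1 = 0, Roots: r = (2 ± √8)/2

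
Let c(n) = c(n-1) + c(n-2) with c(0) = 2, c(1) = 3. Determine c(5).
Computing the sequence terms:
2, 3, 5, 8, 13, 21

21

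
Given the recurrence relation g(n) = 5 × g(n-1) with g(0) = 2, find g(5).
Computing step by step:
g(0) = 2
g(1) = 5 × 2 = 10
g(2) = 5 × 10 = 50
g(3) = 5 × 50 = 250
g(4) = 5 × 250 = 1250
g(5) = 5 × 1250 = 6250

6250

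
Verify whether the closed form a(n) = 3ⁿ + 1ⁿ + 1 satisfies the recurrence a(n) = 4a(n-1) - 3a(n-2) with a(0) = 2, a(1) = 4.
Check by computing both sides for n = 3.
From the recurrence with a(0) = 2, a(1) = 4:
  a(0) = 2, a(1) = 4, a(2) = 10, a(3) = 28
  so the recurrence gives a(3) = 28.
From the proposed closed form a(n) = 3ⁿ + 1ⁿ + 1:
  a(3) = 29.
The recurrence gives 28 but the closed form gives 29, so the closed form does not satisfy the recurrence.

No, the closed form is incorrect.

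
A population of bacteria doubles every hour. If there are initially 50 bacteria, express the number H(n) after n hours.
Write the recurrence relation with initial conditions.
Each hour multiplies the count by 2, so the count after n hours depends only on the count after n-1 hours: H(n) = 2 × H(n-1). The starting count gives H(0) = 50.
Unrolling n times gives the closed form H(n) = 50 × 2ⁿ.

H(n) = 2 × H(n-1), H(0) = 50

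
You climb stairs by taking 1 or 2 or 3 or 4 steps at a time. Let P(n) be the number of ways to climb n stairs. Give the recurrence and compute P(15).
Condition on the size of the last step (1 to 4): before it there were n-1, …, n-4 stairs climbed, and these cases are disjoint, so P(n) = P(n-1) + P(n-2) + P(n-3) + P(n-4) (order-4 linear recurrence).
Initial conditions by direct count (compositions of i into parts ≤ 4): P(1) = 1; P(2) = 2; P(3) = 4; P(4) = 8.
Iterating the recurrence: P(5) = 15, P(6) = 29, P(7) = 56, P(8) = 108, P(9) = 208, P(10) = 401, P(11) = 773, P(12) = 1490, P(13) = 2872, P(14) = 5536, P(15) = 10671.

P(n) = P(n-1) + P(n-2) + P(n-3) + P(n-4), P(1) = 1, P(2) = 2, P(3) = 4, P(4) = 8; P(15) = 10671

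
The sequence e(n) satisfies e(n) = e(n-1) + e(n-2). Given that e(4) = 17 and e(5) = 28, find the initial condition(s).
Work backwards using e(k) = e(k+2) - e(k+1):
e(3) = e(5) - e(4) = 28 - 17 = 11
e(2) = e(4) - e(3) = 17 - 11 = 6
e(1) = e(3) - e(2) = 11 - 6 = 5
e(0) = e(2) - e(1) = 6 - 5 = 1

e(0) = 1, e(1) = 5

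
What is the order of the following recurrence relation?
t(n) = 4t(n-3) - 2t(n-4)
The order is the largest lag k for which t(n-k) appears. Here the deepest term is t(n-4), so the order is 4.

Order 4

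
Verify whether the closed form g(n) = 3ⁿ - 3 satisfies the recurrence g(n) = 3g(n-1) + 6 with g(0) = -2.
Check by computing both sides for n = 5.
From the recurrence with g(0) = -2:
  g(0) = -2, g(1) = 0, g(2) = 6, g(3) = 24, g(4) = 78, g(5) = 240
  so the recurrence gives g(5) = 240.
From the proposed closed form g(n) = 3ⁿ - 3:
  g(5) = 240.
Both sides give 240 at n = 5, and the initial condition(s) match, so the closed form is consistent.

Yes, the closed form is correct.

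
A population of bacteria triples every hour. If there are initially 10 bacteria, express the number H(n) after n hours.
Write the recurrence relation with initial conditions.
Each hour multiplies the count by 3, so the count after n hours depends only on the count after n-1 hours: H(n) = 3 × H(n-1). The starting count gives H(0) = 10.
Unrolling n times gives the closed form H(n) = 10 × 3ⁿ.

H(n) = 3 × H(n-1), H(0) = 10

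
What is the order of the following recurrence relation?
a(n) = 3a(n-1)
The order is the largest lag k for which a(n-k) appears. Here the deepest term is a(n-1), so the order is 1.

Order 1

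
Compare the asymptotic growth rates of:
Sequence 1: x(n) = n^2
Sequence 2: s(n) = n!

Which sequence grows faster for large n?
Comparing growth rates:
Growth-rate hierarchy: log n ≺ any polynomial ≺ any exponential cⁿ (c>1) ≺ n! ≺ nⁿ.
factorial dominates polynomial degree 2 asymptotically.

s(n) grows faster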